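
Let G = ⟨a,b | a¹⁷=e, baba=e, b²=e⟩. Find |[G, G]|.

G' = [G, G] is generated by all commutators. The generator-pair commutators are: [a, b] = a².
The subgroup they normally generate is {e, a, a², a³, a⁴, a⁵, a⁶, a⁷, a⁸, a⁹, a¹⁰, a¹¹, a¹², a¹³, a¹⁴, a¹⁵, a¹⁶}, of order 17.
Check: |G/G'| = 34/17 = 2 is the order of the abelianisation.

Answer: 17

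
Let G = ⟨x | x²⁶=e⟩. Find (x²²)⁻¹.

The order of (x²²) is 13 (smallest k with (x²²)ᵏ = e), so (x²²)⁻¹ = (x²²)¹² = x⁴.
Check: (x²²) · (x⁴) → (x²²) · x⁴ = e, giving e as required.

Answer: x⁴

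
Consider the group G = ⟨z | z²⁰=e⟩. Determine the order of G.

G is generated by a single element, so G is cyclic. The relator gives z²⁰ = e and no smaller power is forced to be e, so the 20 powers {e, z, z², z³, z⁴, z⁵, z⁶, z⁷, z⁸, z⁹, z¹², z¹³, z¹¹, z¹⁰, z¹⁴, z¹⁵, z¹⁶, z¹⁷, z¹⁸, z¹⁹} are distinct. Hence |G| = 20.

Answer: 20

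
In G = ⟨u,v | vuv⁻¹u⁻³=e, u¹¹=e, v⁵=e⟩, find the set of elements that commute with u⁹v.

⟨u⁹v⟩ ⊆ C_G(u⁹v) since powers of u⁹v commute with u⁹v; so |C_G(u⁹v)| ≥ |⟨u⁹v⟩| = 5.
By orbit–stabilizer, |C_G(u⁹v)| = |G| / |conj. class of u⁹v| = 55 / 11 = 5.
The 5 elements commuting with u⁹v are {e, u³v², u⁹v, u⁷v³, u⁸v⁴}.

Answer: {e, u³v², u⁹v, u⁷v³, u⁸v⁴}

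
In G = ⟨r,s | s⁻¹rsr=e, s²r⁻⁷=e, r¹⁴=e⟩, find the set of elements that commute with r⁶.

⟨r⁶⟩ ⊆ C_G(r⁶) since powers of r⁶ commute with r⁶; so |C_G(r⁶)| ≥ |⟨r⁶⟩| = 7.
By orbit–stabilizer, |C_G(r⁶)| = |G| / |conj. class of r⁶| = 28 / 2 = 14.
The 14 elements commuting with r⁶ are {e, r, r², r³, r⁴, r⁵, r⁶, r⁷, r⁸, r⁹, r¹⁰, r¹¹, r¹², r¹³}.

Answer: {e, r, r², r³, r⁴, r⁵, r⁶, r⁷, r⁸, r⁹, r¹⁰, r¹¹, r¹², r¹³}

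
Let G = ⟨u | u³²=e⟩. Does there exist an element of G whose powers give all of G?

|G| = 32. The element u has order 32 (its powers give 32 distinct elements), so ⟨u⟩ = G and G is cyclic.

Answer: Yes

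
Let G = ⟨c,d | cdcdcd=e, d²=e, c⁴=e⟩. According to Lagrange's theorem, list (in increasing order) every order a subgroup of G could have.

|G| = 24 = 2³ · 3. By Lagrange's theorem the order of any subgroup divides 24; the divisors of 24 are 1, 2, 3, 4, 6, 8, 12, 24.

Answer: 1, 2, 3, 4, 6, 8, 12, 24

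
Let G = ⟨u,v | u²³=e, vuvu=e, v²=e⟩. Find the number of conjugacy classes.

The conjugacy classes (representative and size) are:
  [e] (size 1), [u] (size 2), [u²¹] (size 2), [u²⁰] (size 2), [u⁴] (size 2), [u¹⁸] (size 2), [u⁶] (size 2), [u¹⁶] (size 2), [u⁸] (size 2), [u⁹] (size 2), [u¹⁰] (size 2), [u¹²] (size 2), [u¹⁸v] (size 23).
Class equation: 1 + 2 + 2 + 2 + 2 + 2 + 2 + 2 + 2 + 2 + 2 + 2 + 23 = 46 = |G|. So G has 13 conjugacy classes.

Answer: 13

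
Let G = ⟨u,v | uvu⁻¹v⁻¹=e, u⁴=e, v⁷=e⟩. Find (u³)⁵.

Compute successive powers of (u³), reducing at each step:
  (u³)²: (u³) · u³ = u²
  (u³)³: (u²) · u³ = u
  (u³)⁴: u · u³ = e
  (u³)⁵: e · u³ = u³

Answer: u³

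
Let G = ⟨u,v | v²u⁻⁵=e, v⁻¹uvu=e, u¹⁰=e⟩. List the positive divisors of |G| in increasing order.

|G| = 20 = 2² · 5. By Lagrange's theorem the order of any subgroup divides 20; the divisors of 20 are 1, 2, 4, 5, 10, 20.

Answer: 1, 2, 4, 5, 10, 20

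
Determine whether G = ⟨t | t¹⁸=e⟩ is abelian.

G has a single generator, so G is cyclic and hence abelian.

Answer: Yes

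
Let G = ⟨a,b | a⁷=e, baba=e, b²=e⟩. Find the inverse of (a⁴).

The order of (a⁴) is 7 (smallest k with (a⁴)ᵏ = e), so (a⁴)⁻¹ = (a⁴)⁶ = a³.
Check: (a⁴) · (a³) → (a⁴) · a³ = e, giving e as required.

Answer: a³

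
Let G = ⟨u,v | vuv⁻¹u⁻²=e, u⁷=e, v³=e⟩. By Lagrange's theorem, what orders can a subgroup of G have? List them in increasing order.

|G| = 21 = 3 · 7. By Lagrange's theorem the order of any subgroup divides 21; the divisors of 21 are 1, 3, 7, 21.

Answer: 1, 3, 7, 21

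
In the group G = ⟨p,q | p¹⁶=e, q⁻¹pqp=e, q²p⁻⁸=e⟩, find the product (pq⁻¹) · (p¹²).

Compute (pq⁻¹) · (p¹²) by multiplying left to right and reducing via the relations at each step:
  (pq⁻¹) · p¹² = p⁵q⁻¹

Answer: p⁵q⁻¹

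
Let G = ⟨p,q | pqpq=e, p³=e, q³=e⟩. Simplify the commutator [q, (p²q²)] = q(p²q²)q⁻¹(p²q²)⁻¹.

[q, (p²q²)] = q·(p²q²)·q⁻¹·(p²q²)⁻¹.
  q · (p²q²) = q²p
  (q²p) · (q²) = pq²p
  (pq²p) · (p²q²) = pq

Answer: pq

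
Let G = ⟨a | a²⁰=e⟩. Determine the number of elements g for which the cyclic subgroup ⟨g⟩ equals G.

G is cyclic of order 20. An element generates G iff its order is 20, and a cyclic group of order 20 has exactly φ(20) = 8 such elements.

Answer: 8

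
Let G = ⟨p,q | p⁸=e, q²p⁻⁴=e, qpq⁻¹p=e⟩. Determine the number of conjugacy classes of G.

The conjugacy classes (representative and size) are:
  [e] (size 1), [p⁷] (size 2), [p²] (size 2), [p⁵] (size 2), [p⁴] (size 1), [p²q⁻¹] (size 4), [p³q] (size 4).
Class equation: 1 + 2 + 2 + 2 + 1 + 4 + 4 = 16 = |G|. So G has 7 conjugacy classes.

Answer: 7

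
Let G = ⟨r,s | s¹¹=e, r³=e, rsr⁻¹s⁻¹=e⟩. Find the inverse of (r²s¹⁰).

The order of (r²s¹⁰) is 33 (smallest k with (r²s¹⁰)ᵏ = e), so (r²s¹⁰)⁻¹ = (r²s¹⁰)³² = rs.
Check: (r²s¹⁰) · (rs) → (r²s¹⁰) · r = s¹⁰;   (s¹⁰) · s = e, giving e as required.

Answer: rs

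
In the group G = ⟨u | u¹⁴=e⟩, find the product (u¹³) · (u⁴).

Compute (u¹³) · (u⁴) by multiplying left to right and reducing via the relations at each step:
  (u¹³) · u⁴ = u³

Answer: u³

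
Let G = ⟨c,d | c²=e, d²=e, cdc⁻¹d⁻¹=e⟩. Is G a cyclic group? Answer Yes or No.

|G| = 4, but the maximum element order in G is 2 < 4. No single element generates all of G, so G is not cyclic.

Answer: No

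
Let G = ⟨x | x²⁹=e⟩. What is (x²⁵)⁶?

Compute successive powers of (x²⁵), reducing at each step:
  (x²⁵)²: (x²⁵) · x²⁵ = x²¹
  (x²⁵)³: (x²¹) · x²⁵ = x¹⁷
  (x²⁵)⁴: (x¹⁷) · x²⁵ = x¹³
  (x²⁵)⁵: (x¹³) · x²⁵ = x⁹
  (x²⁵)⁶: (x⁹) · x²⁵ = x⁵

Answer: x⁵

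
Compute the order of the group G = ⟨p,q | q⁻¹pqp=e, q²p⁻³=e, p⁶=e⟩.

Enumerate words in the generators, reducing via the relations: the distinct elements are
  {e, p, q, pq, p², p³, p⁴, p⁵, p²q, q⁻¹, pq⁻¹, p²q⁻¹}.
No further products give new elements, so |G| = 12.

Answer: 12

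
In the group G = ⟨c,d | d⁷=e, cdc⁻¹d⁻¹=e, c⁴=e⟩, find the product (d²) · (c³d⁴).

Compute (d²) · (c³d⁴) by multiplying left to right and reducing via the relations at each step:
  (d²) · c³ = c³d²
  (c³d²) · d⁴ = c³d⁶

Answer: c³d⁶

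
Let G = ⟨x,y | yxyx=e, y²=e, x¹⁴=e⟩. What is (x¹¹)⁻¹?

The order of (x¹¹) is 14 (smallest k with (x¹¹)ᵏ = e), so (x¹¹)⁻¹ = (x¹¹)¹³ = x³.
Check: (x¹¹) · (x³) → (x¹¹) · x³ = e, giving e as required.

Answer: x³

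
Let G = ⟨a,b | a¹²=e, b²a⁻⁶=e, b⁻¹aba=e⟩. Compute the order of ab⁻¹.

Compute successive powers until reaching e:
  (ab⁻¹)¹ = ab⁻¹, (ab⁻¹)² = a⁶, (ab⁻¹)³ = ab, (ab⁻¹)⁴ = e.
The smallest positive k with (ab⁻¹)ᵏ = e is 4.

Answer: 4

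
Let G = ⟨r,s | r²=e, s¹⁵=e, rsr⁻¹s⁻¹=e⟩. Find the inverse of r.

The order of r is 2 (smallest k with rᵏ = e), so r⁻¹ = r¹ = r.
Check: r · r → r · r = e, giving e as required.

Answer: r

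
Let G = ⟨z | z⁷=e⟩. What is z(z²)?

Compute z · (z²) by multiplying left to right and reducing via the relations at each step:
  z · z² = z³

Answer: z³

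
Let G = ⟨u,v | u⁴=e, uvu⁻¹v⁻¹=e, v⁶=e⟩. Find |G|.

Enumerate words in the generators, reducing via the relations: the distinct elements are
  {e, u, v, uv, u², u³, v², v³, v⁴, v⁵, uv², uv³, uv⁴, uv⁵, u²v, u³v, u²v², u²v³, u²v⁴, u²v⁵, u³v², u³v³, u³v⁴, u³v⁵}.
No further products give new elements, so |G| = 24.

Answer: 24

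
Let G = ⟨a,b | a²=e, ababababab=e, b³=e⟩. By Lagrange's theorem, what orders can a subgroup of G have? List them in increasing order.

|G| = 60 = 2² · 3 · 5. By Lagrange's theorem the order of any subgroup divides 60; the divisors of 60 are 1, 2, 3, 4, 5, 6, 10, 12, 15, 20, 30, 60.

Answer: 1, 2, 3, 4, 5, 6, 10, 12, 15, 20, 30, 60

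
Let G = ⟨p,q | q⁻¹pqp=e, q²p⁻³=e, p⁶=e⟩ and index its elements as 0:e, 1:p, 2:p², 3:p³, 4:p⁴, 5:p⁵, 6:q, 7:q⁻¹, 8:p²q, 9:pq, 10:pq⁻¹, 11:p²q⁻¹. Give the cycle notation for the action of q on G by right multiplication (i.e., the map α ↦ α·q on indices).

(0 6 3 7)(1 9 4 10)(2 8 5 11)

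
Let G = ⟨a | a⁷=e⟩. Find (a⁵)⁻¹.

The order of (a⁵) is 7 (smallest k with (a⁵)ᵏ = e), so (a⁵)⁻¹ = (a⁵)⁶ = a².
Check: (a⁵) · (a²) → (a⁵) · a² = e, giving e as required.

Answer: a²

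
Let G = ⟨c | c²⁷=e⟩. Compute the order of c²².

Compute successive powers until reaching e:
  (c²²)¹ = c²², (c²²)² = c¹⁷, (c²²)³ = c¹², (c²²)⁴ = c⁷, (c²²)⁵ = c², (c²²)⁶ = c²⁴, (c²²)⁷ = c¹⁹, (c²²)⁸ = c¹⁴, (c²²)⁹ = c⁹, (c²²)¹⁰ = c⁴, (c²²)¹¹ = c²⁶, (c²²)¹² = c²¹, (c²²)¹³ = c¹⁶, (c²²)¹⁴ = c¹¹, (c²²)¹⁵ = c⁶, (c²²)¹⁶ = c, (c²²)¹⁷ = c²³, (c²²)¹⁸ = c¹⁸, (c²²)¹⁹ = c¹³, (c²²)²⁰ = c⁸, (c²²)²¹ = c³, (c²²)²² = c²⁵, (c²²)²³ = c²⁰, (c²²)²⁴ = c¹⁵, (c²²)²⁵ = c¹⁰, (c²²)²⁶ = c⁵, (c²²)²⁷ = e.
The smallest positive k with (c²²)ᵏ = e is 27.

Answer: 27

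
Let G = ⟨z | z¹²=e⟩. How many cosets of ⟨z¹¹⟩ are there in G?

First find ord(z¹¹) by computing successive powers:
  (z¹¹)¹ = z¹¹, (z¹¹)² = z¹⁰, (z¹¹)³ = z⁹, (z¹¹)⁴ = z⁸, (z¹¹)⁵ = z⁷, (z¹¹)⁶ = z⁶, (z¹¹)⁷ = z⁵, (z¹¹)⁸ = z⁴, (z¹¹)⁹ = z³, (z¹¹)¹⁰ = z², (z¹¹)¹¹ = z, (z¹¹)¹² = e.
So |⟨z¹¹⟩| = ord(z¹¹) = 12. With |G| = 12, by Lagrange [G : ⟨z¹¹⟩] = 12/12 = 1.

Answer: 1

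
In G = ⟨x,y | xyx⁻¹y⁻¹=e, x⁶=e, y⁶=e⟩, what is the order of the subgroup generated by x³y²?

|⟨x³y²⟩| equals the order of x³y². Compute successive powers until reaching e:
  (x³y²)¹ = x³y², (x³y²)² = y⁴, (x³y²)³ = x³, (x³y²)⁴ = y², (x³y²)⁵ = x³y⁴, (x³y²)⁶ = e.
The smallest positive k with (x³y²)ᵏ = e is 6, so |⟨x³y²⟩| = 6.

Answer: 6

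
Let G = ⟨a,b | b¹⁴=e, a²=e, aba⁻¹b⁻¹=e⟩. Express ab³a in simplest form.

Multiply left to right, reducing at each step:
  a · b³ = ab³
  (ab³) · a = b³

Answer: b³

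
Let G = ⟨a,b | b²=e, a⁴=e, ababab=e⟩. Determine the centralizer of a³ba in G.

⟨a³ba⟩ ⊆ C_G(a³ba) since powers of a³ba commute with a³ba; so |C_G(a³ba)| ≥ |⟨a³ba⟩| = 2.
By orbit–stabilizer, |C_G(a³ba)| = |G| / |conj. class of a³ba| = 24 / 6 = 4.
The 4 elements commuting with a³ba are {e, aba³, a³ba, ba²b}.

Answer: {e, aba³, a³ba, ba²b}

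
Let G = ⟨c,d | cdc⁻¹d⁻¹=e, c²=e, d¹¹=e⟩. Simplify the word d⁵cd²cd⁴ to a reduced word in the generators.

Multiply left to right, reducing at each step:
  (d⁵) · c = cd⁵
  (cd⁵) · d² = cd⁷
  (cd⁷) · c = d⁷
  (d⁷) · d⁴ = e

Answer: e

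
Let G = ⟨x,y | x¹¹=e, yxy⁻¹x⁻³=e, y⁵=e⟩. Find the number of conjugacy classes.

The conjugacy classes (representative and size) are:
  [e] (size 1), [x³] (size 5), [x⁶] (size 5), [x⁷y] (size 11), [x⁹y²] (size 11), [x⁷y³] (size 11), [x⁷y⁴] (size 11).
Class equation: 1 + 5 + 5 + 11 + 11 + 11 + 11 = 55 = |G|. So G has 7 conjugacy classes.

Answer: 7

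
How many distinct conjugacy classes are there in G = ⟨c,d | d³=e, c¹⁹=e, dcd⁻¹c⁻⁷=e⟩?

The conjugacy classes (representative and size) are:
  [e] (size 1), [c¹¹] (size 3), [c¹⁴] (size 3), [c⁶] (size 3), [c¹⁷] (size 3), [c¹²] (size 3), [c¹⁰] (size 3), [c²d] (size 19), [c¹⁸d²] (size 19).
Class equation: 1 + 3 + 3 + 3 + 3 + 3 + 3 + 19 + 19 = 57 = |G|. So G has 9 conjugacy classes.

Answer: 9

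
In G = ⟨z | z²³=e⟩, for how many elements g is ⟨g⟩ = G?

G is cyclic of order 23. An element generates G iff its order is 23, and a cyclic group of order 23 has exactly φ(23) = 22 such elements.

Answer: 22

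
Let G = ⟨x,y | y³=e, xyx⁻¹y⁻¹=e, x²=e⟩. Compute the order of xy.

Compute successive powers until reaching e:
  (xy)¹ = xy, (xy)² = y², (xy)³ = x, (xy)⁴ = y, (xy)⁵ = xy², (xy)⁶ = e.
The smallest positive k with (xy)ᵏ = e is 6.

Answer: 6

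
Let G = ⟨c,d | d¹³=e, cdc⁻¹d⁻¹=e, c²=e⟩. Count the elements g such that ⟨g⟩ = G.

G is cyclic of order 26. An element generates G iff its order is 26, and a cyclic group of order 26 has exactly φ(26) = 12 such elements.

Answer: 12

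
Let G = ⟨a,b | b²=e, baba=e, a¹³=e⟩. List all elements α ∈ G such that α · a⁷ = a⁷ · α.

⟨a⁷⟩ ⊆ C_G(a⁷) since powers of a⁷ commute with a⁷; so |C_G(a⁷)| ≥ |⟨a⁷⟩| = 13.
By orbit–stabilizer, |C_G(a⁷)| = |G| / |conj. class of a⁷| = 26 / 2 = 13.
The 13 elements commuting with a⁷ are {e, a, a², a³, a⁴, a⁵, a⁶, a⁷, a⁸, a⁹, a¹⁰, a¹¹, a¹²}.

Answer: {e, a, a², a³, a⁴, a⁵, a⁶, a⁷, a⁸, a⁹, a¹⁰, a¹¹, a¹²}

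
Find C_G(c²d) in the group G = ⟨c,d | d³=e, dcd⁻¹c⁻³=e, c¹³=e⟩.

⟨c²d⟩ ⊆ C_G(c²d) since powers of c²d commute with c²d; so |C_G(c²d)| ≥ |⟨c²d⟩| = 3.
By orbit–stabilizer, |C_G(c²d)| = |G| / |conj. class of c²d| = 39 / 13 = 3.
The 3 elements commuting with c²d are {e, c²d, c⁸d²}.

Answer: {e, c²d, c⁸d²}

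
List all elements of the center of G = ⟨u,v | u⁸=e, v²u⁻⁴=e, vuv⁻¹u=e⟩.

An element z ∈ Z(G) iff z commutes with every generator.
For example u⁴ is central: (u⁴)·u = u⁵ = u·(u⁴); (u⁴)·v = v⁻¹ = v·(u⁴).
Whereas u ∉ Z(G) since u·v = uv ≠ u³v⁻¹ = v·u.
Checking each of the 16 elements this way gives Z(G) = {e, u⁴}, of order 2.

Answer: {e, u⁴}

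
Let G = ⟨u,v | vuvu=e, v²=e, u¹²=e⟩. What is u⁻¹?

The order of u is 12 (smallest k with uᵏ = e), so u⁻¹ = u¹¹ = u¹¹.
Check: u · (u¹¹) → u · u¹¹ = e, giving e as required.

Answer: u¹¹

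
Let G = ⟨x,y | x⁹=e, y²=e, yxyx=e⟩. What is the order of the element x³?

Compute successive powers until reaching e:
  (x³)¹ = x³, (x³)² = x⁶, (x³)³ = e.
The smallest positive k with (x³)ᵏ = e is 3.

Answer: 3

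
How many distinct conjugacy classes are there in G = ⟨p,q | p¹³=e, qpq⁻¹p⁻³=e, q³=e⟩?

The conjugacy classes (representative and size) are:
  [e] (size 1), [p] (size 3), [p⁵] (size 3), [p¹⁰] (size 3), [p⁸] (size 3), [p¹⁰q] (size 13), [p⁷q²] (size 13).
Class equation: 1 + 3 + 3 + 3 + 3 + 13 + 13 = 39 = |G|. So G has 7 conjugacy classes.

Answer: 7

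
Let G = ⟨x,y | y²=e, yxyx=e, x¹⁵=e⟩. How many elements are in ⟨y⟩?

|⟨y⟩| equals the order of y. Compute successive powers until reaching e:
  y¹ = y, y² = e.
The smallest positive k with yᵏ = e is 2, so |⟨y⟩| = 2.

Answer: 2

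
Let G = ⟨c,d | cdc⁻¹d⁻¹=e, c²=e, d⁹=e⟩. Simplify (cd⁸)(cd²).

Compute (cd⁸) · (cd²) by multiplying left to right and reducing via the relations at each step:
  (cd⁸) · c = d⁸
  (d⁸) · d² = d

Answer: d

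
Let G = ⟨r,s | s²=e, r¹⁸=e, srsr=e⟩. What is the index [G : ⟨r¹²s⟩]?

First find ord(r¹²s) by computing successive powers:
  (r¹²s)¹ = r¹²s, (r¹²s)² = e.
So |⟨r¹²s⟩| = ord(r¹²s) = 2. With |G| = 36, by Lagrange [G : ⟨r¹²s⟩] = 36/2 = 18.

Answer: 18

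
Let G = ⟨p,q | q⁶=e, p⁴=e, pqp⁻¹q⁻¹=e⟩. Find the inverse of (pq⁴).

The order of (pq⁴) is 12 (smallest k with (pq⁴)ᵏ = e), so (pq⁴)⁻¹ = (pq⁴)¹¹ = p³q².
Check: (pq⁴) · (p³q²) → (pq⁴) · p³ = q⁴;   (q⁴) · q² = e, giving e as required.

Answer: p³q²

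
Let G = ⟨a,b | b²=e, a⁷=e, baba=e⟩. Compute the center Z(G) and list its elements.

An element z ∈ Z(G) iff z commutes with every generator.
For example e is central: e·a = a = a·e; e·b = b = b·e.
Whereas a ∉ Z(G) since a·b = ab ≠ a⁶b = b·a.
Checking each of the 14 elements this way gives Z(G) = {e}, of order 1.

Answer: {e}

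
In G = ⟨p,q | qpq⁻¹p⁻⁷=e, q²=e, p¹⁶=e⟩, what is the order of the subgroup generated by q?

|⟨q⟩| equals the order of q. Compute successive powers until reaching e:
  q¹ = q, q² = e.
The smallest positive k with qᵏ = e is 2, so |⟨q⟩| = 2.

Answer: 2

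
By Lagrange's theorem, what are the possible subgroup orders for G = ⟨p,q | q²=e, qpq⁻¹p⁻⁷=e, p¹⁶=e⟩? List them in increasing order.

|G| = 32 = 2⁵. By Lagrange's theorem the order of any subgroup divides 32; the divisors of 32 are 1, 2, 4, 8, 16, 32.

Answer: 1, 2, 4, 8, 16, 32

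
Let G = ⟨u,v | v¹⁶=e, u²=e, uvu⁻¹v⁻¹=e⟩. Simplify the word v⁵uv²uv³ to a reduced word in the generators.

Multiply left to right, reducing at each step:
  (v⁵) · u = uv⁵
  (uv⁵) · v² = uv⁷
  (uv⁷) · u = v⁷
  (v⁷) · v³ = v¹⁰

Answer: v¹⁰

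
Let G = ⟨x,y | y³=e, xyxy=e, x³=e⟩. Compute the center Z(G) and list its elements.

An element z ∈ Z(G) iff z commutes with every generator.
For example e is central: e·x = x = x·e; e·y = y = y·e.
Whereas x ∉ Z(G) since x·y = xy ≠ x²y² = y·x.
Checking each of the 12 elements this way gives Z(G) = {e}, of order 1.

Answer: {e}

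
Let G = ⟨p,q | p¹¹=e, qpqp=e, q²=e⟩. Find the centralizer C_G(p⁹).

⟨p⁹⟩ ⊆ C_G(p⁹) since powers of p⁹ commute with p⁹; so |C_G(p⁹)| ≥ |⟨p⁹⟩| = 11.
By orbit–stabilizer, |C_G(p⁹)| = |G| / |conj. class of p⁹| = 22 / 2 = 11.
The 11 elements commuting with p⁹ are {e, p, p², p³, p⁴, p⁵, p⁶, p⁷, p⁸, p⁹, p¹⁰}.

Answer: {e, p, p², p³, p⁴, p⁵, p⁶, p⁷, p⁸, p⁹, p¹⁰}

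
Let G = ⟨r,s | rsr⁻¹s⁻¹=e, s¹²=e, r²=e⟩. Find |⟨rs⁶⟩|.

|⟨rs⁶⟩| equals the order of rs⁶. Compute successive powers until reaching e:
  (rs⁶)¹ = rs⁶, (rs⁶)² = e.
The smallest positive k with (rs⁶)ᵏ = e is 2, so |⟨rs⁶⟩| = 2.

Answer: 2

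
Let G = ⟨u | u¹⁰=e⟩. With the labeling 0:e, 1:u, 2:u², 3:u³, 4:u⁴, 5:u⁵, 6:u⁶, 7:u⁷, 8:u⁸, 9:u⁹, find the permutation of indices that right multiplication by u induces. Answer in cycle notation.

(0 1 2 3 4 5 6 7 8 9)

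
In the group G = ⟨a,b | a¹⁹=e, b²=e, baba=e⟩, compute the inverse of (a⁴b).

The order of (a⁴b) is 2 (smallest k with (a⁴b)ᵏ = e), so (a⁴b)⁻¹ = (a⁴b)¹ = a⁴b.
Check: (a⁴b) · (a⁴b) → (a⁴b) · a⁴ = b;   b · b = e, giving e as required.

Answer: a⁴b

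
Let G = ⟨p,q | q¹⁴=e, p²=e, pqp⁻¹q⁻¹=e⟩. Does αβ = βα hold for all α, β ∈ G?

Each pair of generators commutes: p·q = pq = q·p. Since the generators pairwise commute, every element of G commutes with every other, so G is abelian.

Answer: Yes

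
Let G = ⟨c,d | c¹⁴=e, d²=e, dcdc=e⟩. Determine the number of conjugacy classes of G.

The conjugacy classes (representative and size) are:
  [e] (size 1), [c¹³] (size 2), [c²] (size 2), [c³] (size 2), [c¹⁰] (size 2), [c⁵] (size 2), [c⁸] (size 2), [c⁷] (size 1), [c⁶d] (size 7), [c⁹d] (size 7).
Class equation: 1 + 2 + 2 + 2 + 2 + 2 + 2 + 1 + 7 + 7 = 28 = |G|. So G has 10 conjugacy classes.

Answer: 10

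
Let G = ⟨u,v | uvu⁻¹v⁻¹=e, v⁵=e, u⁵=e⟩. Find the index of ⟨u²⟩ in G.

First find ord(u²) by computing successive powers:
  (u²)¹ = u², (u²)² = u⁴, (u²)³ = u, (u²)⁴ = u³, (u²)⁵ = e.
So |⟨u²⟩| = ord(u²) = 5. With |G| = 25, by Lagrange [G : ⟨u²⟩] = 25/5 = 5.

Answer: 5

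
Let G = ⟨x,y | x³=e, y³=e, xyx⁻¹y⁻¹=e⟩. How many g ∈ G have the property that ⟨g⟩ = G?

⟨g⟩ = G would require ord(g) = |G| = 9, but the maximum element order in G is 3 < 9. So G is not cyclic and no single element generates it: the count is 0.

Answer: 0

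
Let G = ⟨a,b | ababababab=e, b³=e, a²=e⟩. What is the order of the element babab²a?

Compute successive powers until reaching e:
  (babab²a)¹ = babab²a, (babab²a)² = abab²ab², (babab²a)³ = e.
The smallest positive k with (babab²a)ᵏ = e is 3.

Answer: 3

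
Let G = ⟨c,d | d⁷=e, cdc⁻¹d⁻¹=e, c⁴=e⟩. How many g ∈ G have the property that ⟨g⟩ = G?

G is cyclic of order 28. An element generates G iff its order is 28, and a cyclic group of order 28 has exactly φ(28) = 12 such elements.

Answer: 12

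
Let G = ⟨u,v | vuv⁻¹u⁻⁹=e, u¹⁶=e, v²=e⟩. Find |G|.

Enumerate words in the generators, reducing via the relations: the distinct elements are
  {e, u, v, uv, u², u³, u⁴, u⁵, u⁶, u⁷, u⁸, u⁹, u²v, u³v, u¹², u¹³, u¹¹, u¹⁰, u¹⁴, u¹⁵, u⁴v, u⁵v, u⁶v, u⁷v, u⁸v, u⁹v, u¹²v, u¹³v, u¹¹v, u¹⁰v, u¹⁴v, u¹⁵v}.
No further products give new elements, so |G| = 32.

Answer: 32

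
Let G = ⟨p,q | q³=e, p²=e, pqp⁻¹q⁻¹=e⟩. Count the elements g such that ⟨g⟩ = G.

G is cyclic of order 6. An element generates G iff its order is 6, and a cyclic group of order 6 has exactly φ(6) = 2 such elements.

Answer: 2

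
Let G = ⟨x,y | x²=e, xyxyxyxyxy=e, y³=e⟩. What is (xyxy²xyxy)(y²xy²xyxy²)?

Compute (xyxy²xyxy) · (y²xy²xyxy²) by multiplying left to right and reducing via the relations at each step:
  (xyxy²xyxy) · y² = xyxy²xyx
  (xyxy²xyx) · x = xyxy²xy
  (xyxy²xy) · y² = xyxy²x
  (xyxy²x) · x = xyxy²
  (xyxy²) · y = xyx
  (xyx) · x = xy
  (xy) · y² = x

Answer: x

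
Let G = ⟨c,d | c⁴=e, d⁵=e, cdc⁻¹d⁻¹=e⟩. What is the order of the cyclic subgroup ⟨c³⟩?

|⟨c³⟩| equals the order of c³. Compute successive powers until reaching e:
  (c³)¹ = c³, (c³)² = c², (c³)³ = c, (c³)⁴ = e.
The smallest positive k with (c³)ᵏ = e is 4, so |⟨c³⟩| = 4.

Answer: 4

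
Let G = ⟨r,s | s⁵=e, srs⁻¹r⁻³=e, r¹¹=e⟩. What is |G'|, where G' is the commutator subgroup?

G' = [G, G] is generated by all commutators. The generator-pair commutators are: [r, s] = r⁹.
The subgroup they normally generate is {e, r, r², r³, r⁴, r⁵, r⁶, r⁷, r⁸, r⁹, r¹⁰}, of order 11.
Check: |G/G'| = 55/11 = 5 is the order of the abelianisation.

Answer: 11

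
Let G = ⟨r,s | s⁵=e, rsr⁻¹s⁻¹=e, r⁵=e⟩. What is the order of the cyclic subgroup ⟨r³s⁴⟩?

|⟨r³s⁴⟩| equals the order of r³s⁴. Compute successive powers until reaching e:
  (r³s⁴)¹ = r³s⁴, (r³s⁴)² = rs³, (r³s⁴)³ = r⁴s², (r³s⁴)⁴ = r²s, (r³s⁴)⁵ = e.
The smallest positive k with (r³s⁴)ᵏ = e is 5, so |⟨r³s⁴⟩| = 5.

Answer: 5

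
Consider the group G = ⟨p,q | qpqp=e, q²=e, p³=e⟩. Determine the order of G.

Enumerate words in the generators, reducing via the relations: the distinct elements are
  {e, p, q, pq, p², p²q}.
No further products give new elements, so |G| = 6.

Answer: 6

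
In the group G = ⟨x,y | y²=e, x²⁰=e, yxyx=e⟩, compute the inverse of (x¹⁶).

The order of (x¹⁶) is 5 (smallest k with (x¹⁶)ᵏ = e), so (x¹⁶)⁻¹ = (x¹⁶)⁴ = x⁴.
Check: (x¹⁶) · (x⁴) → (x¹⁶) · x⁴ = e, giving e as required.

Answer: x⁴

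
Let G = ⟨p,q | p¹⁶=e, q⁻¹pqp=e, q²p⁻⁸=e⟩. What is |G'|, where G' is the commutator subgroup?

G' = [G, G] is generated by all commutators. The generator-pair commutators are: [p, q] = p².
The subgroup they normally generate is {e, p², p⁴, p⁶, p⁸, p¹⁰, p¹², p¹⁴}, of order 8.
Check: |G/G'| = 32/8 = 4 is the order of the abelianisation.

Answer: 8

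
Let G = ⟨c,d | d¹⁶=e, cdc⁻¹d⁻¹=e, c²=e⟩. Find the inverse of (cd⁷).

The order of (cd⁷) is 16 (smallest k with (cd⁷)ᵏ = e), so (cd⁷)⁻¹ = (cd⁷)¹⁵ = cd⁹.
Check: (cd⁷) · (cd⁹) → (cd⁷) · c = d⁷;   (d⁷) · d⁹ = e, giving e as required.

Answer: cd⁹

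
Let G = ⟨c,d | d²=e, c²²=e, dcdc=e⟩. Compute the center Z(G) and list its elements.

An element z ∈ Z(G) iff z commutes with every generator.
For example c¹¹ is central: (c¹¹)·c = c¹² = c·(c¹¹); (c¹¹)·d = c¹¹d = d·(c¹¹).
Whereas c ∉ Z(G) since c·d = cd ≠ c²¹d = d·c.
Checking each of the 44 elements this way gives Z(G) = {e, c¹¹}, of order 2.

Answer: {e, c¹¹}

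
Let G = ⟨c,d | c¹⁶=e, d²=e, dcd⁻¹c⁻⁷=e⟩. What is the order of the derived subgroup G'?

G' = [G, G] is generated by all commutators. The generator-pair commutators are: [c, d] = c¹⁰.
The subgroup they normally generate is {e, c², c⁴, c⁶, c⁸, c¹⁰, c¹², c¹⁴}, of order 8.
Check: |G/G'| = 32/8 = 4 is the order of the abelianisation.

Answer: 8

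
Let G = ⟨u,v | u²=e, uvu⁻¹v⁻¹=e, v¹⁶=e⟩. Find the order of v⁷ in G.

Compute successive powers until reaching e:
  (v⁷)¹ = v⁷, (v⁷)² = v¹⁴, (v⁷)³ = v⁵, (v⁷)⁴ = v¹², (v⁷)⁵ = v³, (v⁷)⁶ = v¹⁰, (v⁷)⁷ = v, (v⁷)⁸ = v⁸, (v⁷)⁹ = v¹⁵, (v⁷)¹⁰ = v⁶, (v⁷)¹¹ = v¹³, (v⁷)¹² = v⁴, (v⁷)¹³ = v¹¹, (v⁷)¹⁴ = v², (v⁷)¹⁵ = v⁹, (v⁷)¹⁶ = e.
The smallest positive k with (v⁷)ᵏ = e is 16.

Answer: 16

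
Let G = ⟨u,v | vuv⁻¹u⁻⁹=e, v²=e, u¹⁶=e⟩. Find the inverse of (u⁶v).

The order of (u⁶v) is 8 (smallest k with (u⁶v)ᵏ = e), so (u⁶v)⁻¹ = (u⁶v)⁷ = u¹⁰v.
Check: (u⁶v) · (u¹⁰v) → (u⁶v) · u¹⁰ = v;   v · v = e, giving e as required.

Answer: u¹⁰v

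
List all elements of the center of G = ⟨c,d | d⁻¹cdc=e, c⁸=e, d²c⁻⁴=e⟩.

An element z ∈ Z(G) iff z commutes with every generator.
For example c⁴ is central: (c⁴)·c = c⁵ = c·(c⁴); (c⁴)·d = d⁻¹ = d·(c⁴).
Whereas c ∉ Z(G) since c·d = cd ≠ c³d⁻¹ = d·c.
Checking each of the 16 elements this way gives Z(G) = {e, c⁴}, of order 2.

Answer: {e, c⁴}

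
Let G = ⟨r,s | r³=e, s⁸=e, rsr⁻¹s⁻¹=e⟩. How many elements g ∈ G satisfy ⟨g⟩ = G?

G is cyclic of order 24. An element generates G iff its order is 24, and a cyclic group of order 24 has exactly φ(24) = 8 such elements.

Answer: 8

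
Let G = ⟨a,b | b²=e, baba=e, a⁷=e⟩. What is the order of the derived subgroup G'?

G' = [G, G] is generated by all commutators. The generator-pair commutators are: [a, b] = a².
The subgroup they normally generate is {e, a, a², a³, a⁴, a⁵, a⁶}, of order 7.
Check: |G/G'| = 14/7 = 2 is the order of the abelianisation.

Answer: 7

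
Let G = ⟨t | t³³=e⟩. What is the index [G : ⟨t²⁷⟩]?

First find ord(t²⁷) by computing successive powers:
  (t²⁷)¹ = t²⁷, (t²⁷)² = t²¹, (t²⁷)³ = t¹⁵, (t²⁷)⁴ = t⁹, (t²⁷)⁵ = t³, (t²⁷)⁶ = t³⁰, (t²⁷)⁷ = t²⁴, (t²⁷)⁸ = t¹⁸, (t²⁷)⁹ = t¹², (t²⁷)¹⁰ = t⁶, (t²⁷)¹¹ = e.
So |⟨t²⁷⟩| = ord(t²⁷) = 11. With |G| = 33, by Lagrange [G : ⟨t²⁷⟩] = 33/11 = 3.

Answer: 3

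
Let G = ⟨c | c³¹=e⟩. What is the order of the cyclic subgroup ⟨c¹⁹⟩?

|⟨c¹⁹⟩| equals the order of c¹⁹. Compute successive powers until reaching e:
  (c¹⁹)¹ = c¹⁹, (c¹⁹)² = c⁷, (c¹⁹)³ = c²⁶, (c¹⁹)⁴ = c¹⁴, (c¹⁹)⁵ = c², (c¹⁹)⁶ = c²¹, (c¹⁹)⁷ = c⁹, (c¹⁹)⁸ = c²⁸, (c¹⁹)⁹ = c¹⁶, (c¹⁹)¹⁰ = c⁴, (c¹⁹)¹¹ = c²³, (c¹⁹)¹² = c¹¹, (c¹⁹)¹³ = c³⁰, (c¹⁹)¹⁴ = c¹⁸, (c¹⁹)¹⁵ = c⁶, (c¹⁹)¹⁶ = c²⁵, (c¹⁹)¹⁷ = c¹³, (c¹⁹)¹⁸ = c, (c¹⁹)¹⁹ = c²⁰, (c¹⁹)²⁰ = c⁸, (c¹⁹)²¹ = c²⁷, (c¹⁹)²² = c¹⁵, (c¹⁹)²³ = c³, (c¹⁹)²⁴ = c²², (c¹⁹)²⁵ = c¹⁰, (c¹⁹)²⁶ = c²⁹, (c¹⁹)²⁷ = c¹⁷, (c¹⁹)²⁸ = c⁵, (c¹⁹)²⁹ = c²⁴, (c¹⁹)³⁰ = c¹², (c¹⁹)³¹ = e.
The smallest positive k with (c¹⁹)ᵏ = e is 31, so |⟨c¹⁹⟩| = 31.

Answer: 31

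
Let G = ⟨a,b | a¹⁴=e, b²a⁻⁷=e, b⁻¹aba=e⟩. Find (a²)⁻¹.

The order of (a²) is 7 (smallest k with (a²)ᵏ = e), so (a²)⁻¹ = (a²)⁶ = a¹².
Check: (a²) · (a¹²) → (a²) · a¹² = e, giving e as required.

Answer: a¹²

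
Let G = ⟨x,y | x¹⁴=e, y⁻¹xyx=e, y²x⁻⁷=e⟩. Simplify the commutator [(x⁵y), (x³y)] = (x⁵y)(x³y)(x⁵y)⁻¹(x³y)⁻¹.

[(x⁵y), (x³y)] = (x⁵y)·(x³y)·(x⁵y)⁻¹·(x³y)⁻¹.
  (x⁵y) · (x³y) = x⁹
  (x⁹) · (x⁵y⁻¹) = y⁻¹
  (y⁻¹) · (x³y⁻¹) = x⁴

Answer: x⁴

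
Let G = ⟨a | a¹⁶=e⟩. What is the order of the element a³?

Compute successive powers until reaching e:
  (a³)¹ = a³, (a³)² = a⁶, (a³)³ = a⁹, (a³)⁴ = a¹², (a³)⁵ = a¹⁵, (a³)⁶ = a², (a³)⁷ = a⁵, (a³)⁸ = a⁸, (a³)⁹ = a¹¹, (a³)¹⁰ = a¹⁴, (a³)¹¹ = a, (a³)¹² = a⁴, (a³)¹³ = a⁷, (a³)¹⁴ = a¹⁰, (a³)¹⁵ = a¹³, (a³)¹⁶ = e.
The smallest positive k with (a³)ᵏ = e is 16.

Answer: 16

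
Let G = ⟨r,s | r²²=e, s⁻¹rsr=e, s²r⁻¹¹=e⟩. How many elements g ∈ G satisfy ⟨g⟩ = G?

⟨g⟩ = G would require ord(g) = |G| = 44, but the maximum element order in G is 22 < 44. So G is not cyclic and no single element generates it: the count is 0.

Answer: 0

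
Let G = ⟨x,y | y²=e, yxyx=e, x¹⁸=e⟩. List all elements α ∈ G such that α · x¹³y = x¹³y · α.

⟨x¹³y⟩ ⊆ C_G(x¹³y) since powers of x¹³y commute with x¹³y; so |C_G(x¹³y)| ≥ |⟨x¹³y⟩| = 2.
By orbit–stabilizer, |C_G(x¹³y)| = |G| / |conj. class of x¹³y| = 36 / 9 = 4.
The 4 elements commuting with x¹³y are {e, x⁹, x⁴y, x¹³y}.

Answer: {e, x⁹, x⁴y, x¹³y}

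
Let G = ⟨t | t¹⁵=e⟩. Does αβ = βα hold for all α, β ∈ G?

G has a single generator, so G is cyclic and hence abelian.

Answer: Yes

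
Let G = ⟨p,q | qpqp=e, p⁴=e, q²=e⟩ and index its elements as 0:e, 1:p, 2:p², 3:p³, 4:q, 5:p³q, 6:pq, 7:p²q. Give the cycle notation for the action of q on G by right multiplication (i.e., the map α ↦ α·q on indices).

(0 4)(1 6)(2 7)(3 5)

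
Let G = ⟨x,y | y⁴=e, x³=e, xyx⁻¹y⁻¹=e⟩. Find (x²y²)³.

Compute successive powers of (x²y²), reducing at each step:
  (x²y²)²: (x²y²) · x² = xy²;   (xy²) · y² = x
  (x²y²)³: x · x² = e;   e · y² = y²

Answer: y²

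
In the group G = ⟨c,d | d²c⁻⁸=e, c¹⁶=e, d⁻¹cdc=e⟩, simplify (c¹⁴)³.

Compute successive powers of (c¹⁴), reducing at each step:
  (c¹⁴)²: (c¹⁴) · c¹⁴ = c¹²
  (c¹⁴)³: (c¹²) · c¹⁴ = c¹⁰

Answer: c¹⁰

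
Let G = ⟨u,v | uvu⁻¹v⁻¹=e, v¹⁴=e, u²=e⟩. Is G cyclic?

|G| = 28, but the maximum element order in G is 14 < 28. No single element generates all of G, so G is not cyclic.

Answer: No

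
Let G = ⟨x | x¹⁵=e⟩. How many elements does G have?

G is generated by a single element, so G is cyclic. The relator gives x¹⁵ = e and no smaller power is forced to be e, so the 15 powers {e, x, x², x³, x⁴, x⁵, x⁶, x⁷, x⁸, x⁹, x¹², x¹³, x¹¹, x¹⁰, x¹⁴} are distinct. Hence |G| = 15.

Answer: 15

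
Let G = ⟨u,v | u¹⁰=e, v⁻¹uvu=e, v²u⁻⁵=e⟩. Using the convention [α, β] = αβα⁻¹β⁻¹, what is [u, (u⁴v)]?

[u, (u⁴v)] = u·(u⁴v)·u⁻¹·(u⁴v)⁻¹.
  u · (u⁴v) = v⁻¹
  (v⁻¹) · (u⁹) = uv⁻¹
  (uv⁻¹) · (u⁴v⁻¹) = u²

Answer: u²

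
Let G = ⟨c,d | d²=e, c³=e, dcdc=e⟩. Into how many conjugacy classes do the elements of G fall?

The conjugacy classes (representative and size) are:
  [e] (size 1), [c] (size 2), [cd] (size 3).
Class equation: 1 + 2 + 3 = 6 = |G|. So G has 3 conjugacy classes.

Answer: 3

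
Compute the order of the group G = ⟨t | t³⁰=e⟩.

G is generated by a single element, so G is cyclic. The relator gives t³⁰ = e and no smaller power is forced to be e, so the 30 powers {e, t, t², t³, t⁴, t⁵, t⁶, t⁷, t⁸, t⁹, t²², t²³, t²¹, t²⁰, t²⁴, t²⁵, t²⁶, t²⁷, t²⁸, t²⁹, t¹², t¹³, t¹¹, t¹⁰, t¹⁴, t¹⁵, t¹⁶, t¹⁷, t¹⁸, t¹⁹} are distinct. Hence |G| = 30.

Answer: 30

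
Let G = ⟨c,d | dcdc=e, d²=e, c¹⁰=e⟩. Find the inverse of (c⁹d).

The order of (c⁹d) is 2 (smallest k with (c⁹d)ᵏ = e), so (c⁹d)⁻¹ = (c⁹d)¹ = c⁹d.
Check: (c⁹d) · (c⁹d) → (c⁹d) · c⁹ = d;   d · d = e, giving e as required.

Answer: c⁹d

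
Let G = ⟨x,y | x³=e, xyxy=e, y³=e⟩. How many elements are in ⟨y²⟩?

|⟨y²⟩| equals the order of y². Compute successive powers until reaching e:
  (y²)¹ = y², (y²)² = y, (y²)³ = e.
The smallest positive k with (y²)ᵏ = e is 3, so |⟨y²⟩| = 3.

Answer: 3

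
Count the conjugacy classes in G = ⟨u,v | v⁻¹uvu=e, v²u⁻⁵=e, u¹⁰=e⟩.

The conjugacy classes (representative and size) are:
  [e] (size 1), [u] (size 2), [u⁸] (size 2), [u⁷] (size 2), [u⁴] (size 2), [u⁵] (size 1), [u⁴v] (size 5), [u²v⁻¹] (size 5).
Class equation: 1 + 2 + 2 + 2 + 2 + 1 + 5 + 5 = 20 = |G|. So G has 8 conjugacy classes.

Answer: 8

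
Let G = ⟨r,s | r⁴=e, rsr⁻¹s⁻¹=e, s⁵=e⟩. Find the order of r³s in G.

Compute successive powers until reaching e:
  (r³s)¹ = r³s, (r³s)² = r²s², (r³s)³ = rs³, (r³s)⁴ = s⁴, (r³s)⁵ = r³, (r³s)⁶ = r²s, (r³s)⁷ = rs², (r³s)⁸ = s³, (r³s)⁹ = r³s⁴, (r³s)¹⁰ = r², (r³s)¹¹ = rs, (r³s)¹² = s², (r³s)¹³ = r³s³, (r³s)¹⁴ = r²s⁴, (r³s)¹⁵ = r, (r³s)¹⁶ = s, (r³s)¹⁷ = r³s², (r³s)¹⁸ = r²s³, (r³s)¹⁹ = rs⁴, (r³s)²⁰ = e.
The smallest positive k with (r³s)ᵏ = e is 20.

Answer: 20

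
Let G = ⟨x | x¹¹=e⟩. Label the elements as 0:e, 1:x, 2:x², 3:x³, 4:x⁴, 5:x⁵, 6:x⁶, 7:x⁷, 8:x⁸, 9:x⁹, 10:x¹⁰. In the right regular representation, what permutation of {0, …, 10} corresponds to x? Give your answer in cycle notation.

(0 1 2 3 4 5 6 7 8 9 10)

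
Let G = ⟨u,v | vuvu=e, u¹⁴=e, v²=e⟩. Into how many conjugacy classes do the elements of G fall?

The conjugacy classes (representative and size) are:
  [e] (size 1), [u¹³] (size 2), [u²] (size 2), [u³] (size 2), [u¹⁰] (size 2), [u⁵] (size 2), [u⁸] (size 2), [u⁷] (size 1), [u⁶v] (size 7), [u⁹v] (size 7).
Class equation: 1 + 2 + 2 + 2 + 2 + 2 + 2 + 1 + 7 + 7 = 28 = |G|. So G has 10 conjugacy classes.

Answer: 10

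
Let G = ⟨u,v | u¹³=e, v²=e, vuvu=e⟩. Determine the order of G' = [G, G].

G' = [G, G] is generated by all commutators. The generator-pair commutators are: [u, v] = u².
The subgroup they normally generate is {e, u, u², u³, u⁴, u⁵, u⁶, u⁷, u⁸, u⁹, u¹⁰, u¹¹, u¹²}, of order 13.
Check: |G/G'| = 26/13 = 2 is the order of the abelianisation.

Answer: 13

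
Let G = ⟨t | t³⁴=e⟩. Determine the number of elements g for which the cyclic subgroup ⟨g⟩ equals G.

G is cyclic of order 34. An element generates G iff its order is 34, and a cyclic group of order 34 has exactly φ(34) = 16 such elements.

Answer: 16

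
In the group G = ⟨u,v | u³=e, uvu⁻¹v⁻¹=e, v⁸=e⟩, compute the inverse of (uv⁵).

The order of (uv⁵) is 24 (smallest k with (uv⁵)ᵏ = e), so (uv⁵)⁻¹ = (uv⁵)²³ = u²v³.
Check: (uv⁵) · (u²v³) → (uv⁵) · u² = v⁵;   (v⁵) · v³ = e, giving e as required.

Answer: u²v³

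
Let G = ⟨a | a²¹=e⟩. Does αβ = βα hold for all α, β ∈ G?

G has a single generator, so G is cyclic and hence abelian.

Answer: Yes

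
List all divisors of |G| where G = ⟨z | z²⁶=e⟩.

|G| = 26 = 2 · 13. By Lagrange's theorem the order of any subgroup divides 26; the divisors of 26 are 1, 2, 13, 26.

Answer: 1, 2, 13, 26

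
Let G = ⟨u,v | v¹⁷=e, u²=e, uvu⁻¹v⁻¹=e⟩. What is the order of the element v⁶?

Compute successive powers until reaching e:
  (v⁶)¹ = v⁶, (v⁶)² = v¹², (v⁶)³ = v, (v⁶)⁴ = v⁷, (v⁶)⁵ = v¹³, (v⁶)⁶ = v², (v⁶)⁷ = v⁸, (v⁶)⁸ = v¹⁴, (v⁶)⁹ = v³, (v⁶)¹⁰ = v⁹, (v⁶)¹¹ = v¹⁵, (v⁶)¹² = v⁴, (v⁶)¹³ = v¹⁰, (v⁶)¹⁴ = v¹⁶, (v⁶)¹⁵ = v⁵, (v⁶)¹⁶ = v¹¹, (v⁶)¹⁷ = e.
The smallest positive k with (v⁶)ᵏ = e is 17.

Answer: 17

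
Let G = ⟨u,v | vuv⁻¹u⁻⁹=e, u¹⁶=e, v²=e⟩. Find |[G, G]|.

G' = [G, G] is generated by all commutators. The generator-pair commutators are: [u, v] = u⁸.
The subgroup they normally generate is {e, u⁸}, of order 2.
Check: |G/G'| = 32/2 = 16 is the order of the abelianisation.

Answer: 2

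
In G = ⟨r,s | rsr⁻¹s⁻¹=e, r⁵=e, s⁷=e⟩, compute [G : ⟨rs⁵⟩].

First find ord(rs⁵) by computing successive powers:
  (rs⁵)¹ = rs⁵, (rs⁵)² = r²s³, (rs⁵)³ = r³s, (rs⁵)⁴ = r⁴s⁶, (rs⁵)⁵ = s⁴, (rs⁵)⁶ = rs², (rs⁵)⁷ = r², (rs⁵)⁸ = r³s⁵, (rs⁵)⁹ = r⁴s³, (rs⁵)¹⁰ = s, (rs⁵)¹¹ = rs⁶, (rs⁵)¹² = r²s⁴, (rs⁵)¹³ = r³s², (rs⁵)¹⁴ = r⁴, (rs⁵)¹⁵ = s⁵, (rs⁵)¹⁶ = rs³, (rs⁵)¹⁷ = r²s, (rs⁵)¹⁸ = r³s⁶, (rs⁵)¹⁹ = r⁴s⁴, (rs⁵)²⁰ = s², (rs⁵)²¹ = r, (rs⁵)²² = r²s⁵, (rs⁵)²³ = r³s³, (rs⁵)²⁴ = r⁴s, (rs⁵)²⁵ = s⁶, (rs⁵)²⁶ = rs⁴, (rs⁵)²⁷ = r²s², (rs⁵)²⁸ = r³, (rs⁵)²⁹ = r⁴s⁵, (rs⁵)³⁰ = s³, (rs⁵)³¹ = rs, (rs⁵)³² = r²s⁶, (rs⁵)³³ = r³s⁴, (rs⁵)³⁴ = r⁴s², (rs⁵)³⁵ = e.
So |⟨rs⁵⟩| = ord(rs⁵) = 35. With |G| = 35, by Lagrange [G : ⟨rs⁵⟩] = 35/35 = 1.

Answer: 1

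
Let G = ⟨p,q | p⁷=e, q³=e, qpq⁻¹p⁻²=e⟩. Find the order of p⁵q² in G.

Compute successive powers until reaching e:
  (p⁵q²)¹ = p⁵q², (p⁵q²)² = p⁴q, (p⁵q²)³ = e.
The smallest positive k with (p⁵q²)ᵏ = e is 3.

Answer: 3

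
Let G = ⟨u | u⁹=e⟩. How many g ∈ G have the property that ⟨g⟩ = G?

G is cyclic of order 9. An element generates G iff its order is 9, and a cyclic group of order 9 has exactly φ(9) = 6 such elements.

Answer: 6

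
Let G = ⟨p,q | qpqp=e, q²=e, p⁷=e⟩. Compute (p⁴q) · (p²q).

Compute (p⁴q) · (p²q) by multiplying left to right and reducing via the relations at each step:
  (p⁴q) · p² = p²q
  (p²q) · q = p²

Answer: p²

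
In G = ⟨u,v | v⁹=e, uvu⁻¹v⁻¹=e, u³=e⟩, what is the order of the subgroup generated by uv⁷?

|⟨uv⁷⟩| equals the order of uv⁷. Compute successive powers until reaching e:
  (uv⁷)¹ = uv⁷, (uv⁷)² = u²v⁵, (uv⁷)³ = v³, (uv⁷)⁴ = uv, (uv⁷)⁵ = u²v⁸, (uv⁷)⁶ = v⁶, (uv⁷)⁷ = uv⁴, (uv⁷)⁸ = u²v², (uv⁷)⁹ = e.
The smallest positive k with (uv⁷)ᵏ = e is 9, so |⟨uv⁷⟩| = 9.

Answer: 9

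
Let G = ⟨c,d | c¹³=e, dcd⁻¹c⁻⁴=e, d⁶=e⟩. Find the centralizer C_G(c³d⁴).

⟨c³d⁴⟩ ⊆ C_G(c³d⁴) since powers of c³d⁴ commute with c³d⁴; so |C_G(c³d⁴)| ≥ |⟨c³d⁴⟩| = 3.
By orbit–stabilizer, |C_G(c³d⁴)| = |G| / |conj. class of c³d⁴| = 78 / 13 = 6.
The 6 elements commuting with c³d⁴ are {e, c⁶d, c³d⁴, c⁴d², c⁵d⁵, c⁹d³}.

Answer: {e, c⁶d, c³d⁴, c⁴d², c⁵d⁵, c⁹d³}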